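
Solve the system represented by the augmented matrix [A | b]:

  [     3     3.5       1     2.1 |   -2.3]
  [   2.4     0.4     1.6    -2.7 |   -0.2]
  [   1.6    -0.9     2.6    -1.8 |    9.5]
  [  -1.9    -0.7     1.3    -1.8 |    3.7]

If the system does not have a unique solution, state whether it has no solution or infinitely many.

x_1 = 0, x_2 = -3, x_3 = 4, x_4 = 2

Row-reduce the augmented matrix:
R1 ← R1 / (3).
R2 ← R2 − 12/5·R1.
R3 ← R3 − 8/5·R1.
R4 ← R4 + 19/10·R1.
R2 ← R2 / (-12/5).
R1 ← R1 − 7/6·R2.
R3 ← R3 + 83/30·R2.
R4 ← R4 − 91/60·R2.
R3 ← R3 / (103/90).
R1 ← R1 − 13/18·R3.
R2 ← R2 + 1/3·R3.
R4 ← R4 − 439/180·R3.
R4 ← R4 / (-320343/41200).
R1 ← R1 + 1428/515·R4.
R2 ← R2 − 5037/2060·R4.
R3 ← R3 − 1533/824·R4.
Reading off the reduced rows gives x_1 = 0, x_2 = -3, x_3 = 4, x_4 = 2.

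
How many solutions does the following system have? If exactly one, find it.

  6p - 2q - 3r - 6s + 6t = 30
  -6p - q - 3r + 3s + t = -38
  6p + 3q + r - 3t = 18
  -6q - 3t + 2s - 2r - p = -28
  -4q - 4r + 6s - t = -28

p = 4, q = 0, r = 6, s = 0, t = 4

Row-reduce the augmented matrix:
R1 ← R1 / (6).
R2 ← R2 + 6·R1.
R3 ← R3 − 6·R1.
R4 ← R4 + 1·R1.
R2 ← R2 / (-3).
R1 ← R1 + 1/3·R2.
R3 ← R3 − 5·R2.
R4 ← R4 + 19/3·R2.
R5 ← R5 + 4·R2.
R3 ← R3 / (-6).
R1 ← R1 − 1/6·R3.
R2 ← R2 − 2·R3.
R4 ← R4 − 61/6·R3.
R5 ← R5 − 4·R3.
R4 ← R4 / (325/36).
R1 ← R1 + 23/36·R4.
R2 ← R2 − 4/3·R4.
R3 ← R3 + 1/6·R4.
R5 ← R5 − 32/3·R4.
R5 ← R5 / (1927/325).
R1 ← R1 + 557/975·R5.
R2 ← R2 − 119/325·R5.
R3 ← R3 + 218/325·R5.
R4 ← R4 + 1324/975·R5.
Reading off the reduced rows gives p = 4, q = 0, r = 6, s = 0, t = 4.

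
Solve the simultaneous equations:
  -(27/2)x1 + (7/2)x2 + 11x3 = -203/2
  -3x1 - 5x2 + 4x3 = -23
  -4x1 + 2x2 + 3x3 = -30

infinitely many solutions

Row-reduce:
R1 ← R1 / (-27/2).
R2 ← R2 + 3·R1.
R3 ← R3 + 4·R1.
R2 ← R2 / (-52/9).
R1 ← R1 + 7/27·R2.
R3 ← R3 − 26/27·R2.
Rank is 2 with 3 unknowns, leaving x3 free.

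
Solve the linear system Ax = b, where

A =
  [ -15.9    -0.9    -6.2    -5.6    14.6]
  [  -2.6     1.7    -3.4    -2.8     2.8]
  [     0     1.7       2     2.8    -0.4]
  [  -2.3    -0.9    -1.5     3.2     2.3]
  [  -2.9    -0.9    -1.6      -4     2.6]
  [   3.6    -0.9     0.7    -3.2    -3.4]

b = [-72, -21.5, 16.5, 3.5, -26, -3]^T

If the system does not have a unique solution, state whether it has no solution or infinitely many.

x_1 = -1, x_2 = 1, x_3 = 1, x_4 = 4, x_5 = -4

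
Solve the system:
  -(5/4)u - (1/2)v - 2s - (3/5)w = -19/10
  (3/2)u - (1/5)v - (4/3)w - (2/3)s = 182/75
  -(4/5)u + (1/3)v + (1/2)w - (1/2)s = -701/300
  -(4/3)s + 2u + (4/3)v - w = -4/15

Row-reduce the augmented matrix:
R1 ← R1 / (-5/4).
R2 ← R2 − 3/2·R1.
R3 ← R3 + 4/5·R1.
R4 ← R4 − 2·R1.
R2 ← R2 / (-4/5).
R1 ← R1 − 2/5·R2.
R3 ← R3 − 49/75·R2.
R4 ← R4 − 8/15·R2.
R3 ← R3 / (-892/1125).
R1 ← R1 + 41/75·R3.
R2 ← R2 − 77/30·R3.
R4 ← R4 + 749/225·R3.
R4 ← R4 / (443/669).
R1 ← R1 − 280/223·R4.
R2 ← R2 + 390/223·R4.
R3 ← R3 − 485/223·R4.
Reading off the reduced rows gives u = 2/5, v = -4/5, w = -2, s = 3/2.

u = 2/5, v = -4/5, w = -2, s = 3/2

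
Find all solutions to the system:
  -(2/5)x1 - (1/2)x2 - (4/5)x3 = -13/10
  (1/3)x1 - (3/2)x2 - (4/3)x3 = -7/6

infinitely many solutions

Row-reduce:
R1 ← R1 / (-2/5).
R2 ← R2 − 1/3·R1.
R2 ← R2 / (-23/12).
R1 ← R1 − 5/4·R2.
Rank is 2 with 3 unknowns, leaving x3 free.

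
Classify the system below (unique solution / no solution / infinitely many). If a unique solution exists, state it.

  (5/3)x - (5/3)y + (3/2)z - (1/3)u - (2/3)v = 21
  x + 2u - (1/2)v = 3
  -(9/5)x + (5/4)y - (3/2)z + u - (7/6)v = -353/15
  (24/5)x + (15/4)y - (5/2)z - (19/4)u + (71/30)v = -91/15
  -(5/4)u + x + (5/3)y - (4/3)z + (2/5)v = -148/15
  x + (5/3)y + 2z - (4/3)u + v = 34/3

Row-reduce the augmented matrix:
R1 ← R1 / (5/3).
R2 ← R2 − 1·R1.
R3 ← R3 + 9/5·R1.
R4 ← R4 − 24/5·R1.
R5 ← R5 − 1·R1.
R6 ← R6 − 1·R1.
R1 ← R1 + 1·R2.
R3 ← R3 + 11/20·R2.
R4 ← R4 − 171/20·R2.
R5 ← R5 − 8/3·R2.
R6 ← R6 − 8/3·R2.
R3 ← R3 / (-3/8).
R2 ← R2 + 9/10·R3.
R4 ← R4 − 7/8·R3.
R5 ← R5 − 1/6·R3.
R6 ← R6 − 7/2·R3.
R4 ← R4 / (-1097/60).
R1 ← R1 − 2·R4.
R2 ← R2 + 56/25·R4.
R3 ← R3 + 74/15·R4.
R5 ← R5 + 1097/180·R4.
R6 ← R6 − 154/15·R4.
Swap R5 and R6.
R5 ← R5 / (-176753/10970).
R1 ← R1 + 2851/6582·R5.
R2 ← R2 − 369014/82275·R5.
R3 ← R3 − 82487/16455·R5.
R4 ← R4 + 110/3291·R5.
R6 reduces to 0 = 0, so the extra equation is consistent.
Reading off the reduced rows gives x = 4, y = -4, z = 6, u = 0, v = 2.

x = 4, y = -4, z = 6, u = 0, v = 2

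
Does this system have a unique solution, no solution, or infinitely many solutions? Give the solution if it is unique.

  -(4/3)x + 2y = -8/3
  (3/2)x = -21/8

x = -7/4, y = -5/2

Row-reduce the augmented matrix:
R1 ← R1 / (-4/3).
R2 ← R2 − 3/2·R1.
R2 ← R2 / (9/4).
R1 ← R1 + 3/2·R2.
Reading off the reduced rows gives x = -7/4, y = -5/2.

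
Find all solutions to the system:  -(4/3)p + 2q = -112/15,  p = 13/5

p = 13/5, q = -2

Row-reduce the augmented matrix:
R1 ← R1 / (-4/3).
R2 ← R2 − 1·R1.
R2 ← R2 / (3/2).
R1 ← R1 + 3/2·R2.
Reading off the reduced rows gives p = 13/5, q = -2.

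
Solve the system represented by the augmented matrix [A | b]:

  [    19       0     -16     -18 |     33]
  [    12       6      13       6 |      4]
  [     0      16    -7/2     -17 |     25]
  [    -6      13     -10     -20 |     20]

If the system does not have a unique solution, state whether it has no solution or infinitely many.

Row-reduce:
R1 ← R1 / (19).
R2 ← R2 − 12·R1.
R4 ← R4 + 6·R1.
R2 ← R2 / (6).
R3 ← R3 − 16·R2.
R4 ← R4 − 13·R2.
R3 ← R3 / (-7423/114).
R1 ← R1 + 16/19·R3.
R2 ← R2 − 439/114·R3.
R4 ← R4 + 7423/114·R3.
Row 4 reduces to 0 = -3, a contradiction. The system is inconsistent.

no solution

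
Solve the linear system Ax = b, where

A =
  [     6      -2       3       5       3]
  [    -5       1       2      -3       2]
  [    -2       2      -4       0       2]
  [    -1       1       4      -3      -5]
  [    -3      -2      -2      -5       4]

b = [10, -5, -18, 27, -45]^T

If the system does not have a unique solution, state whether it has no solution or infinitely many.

x_1 = -1, x_2 = 2, x_3 = 4, x_4 = 4, x_5 = -4

Row-reduce the augmented matrix:
R1 ← R1 / (6).
R2 ← R2 + 5·R1.
R3 ← R3 + 2·R1.
R4 ← R4 + 1·R1.
R5 ← R5 + 3·R1.
R2 ← R2 / (-2/3).
R1 ← R1 + 1/3·R2.
R3 ← R3 − 4/3·R2.
R4 ← R4 − 2/3·R2.
R5 ← R5 + 3·R2.
R3 ← R3 / (6).
R1 ← R1 + 7/4·R3.
R2 ← R2 + 27/4·R3.
R4 ← R4 − 9·R3.
R5 ← R5 + 83/4·R3.
R4 ← R4 / (-7).
R1 ← R1 − 17/12·R4.
R2 ← R2 − 11/4·R4.
R3 ← R3 − 2/3·R4.
R5 ← R5 − 73/12·R4.
R5 ← R5 / (311/28).
R1 ← R1 + 53/28·R5.
R2 ← R2 + 9/28·R5.
R3 ← R3 − 2/7·R5.
R4 ← R4 − 18/7·R5.
Reading off the reduced rows gives x_1 = -1, x_2 = 2, x_3 = 4, x_4 = 4, x_5 = -4.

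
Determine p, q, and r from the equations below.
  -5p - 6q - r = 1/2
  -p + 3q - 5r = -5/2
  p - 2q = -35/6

Row-reduce the augmented matrix:
R1 ← R1 / (-5).
R2 ← R2 + 1·R1.
R3 ← R3 − 1·R1.
R2 ← R2 / (21/5).
R1 ← R1 − 6/5·R2.
R3 ← R3 + 16/5·R2.
R3 ← R3 / (-27/7).
R1 ← R1 − 11/7·R3.
R2 ← R2 + 8/7·R3.
Reading off the reduced rows gives p = -5/2, q = 5/3, r = 2.

p = -5/2, q = 5/3, r = 2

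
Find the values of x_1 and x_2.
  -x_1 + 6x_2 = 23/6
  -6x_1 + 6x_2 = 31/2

From equation 1: x_1 = -23/6 + 6·x_2.
Substitute into equation 2 and solve: x_2 = 1/4.
Then x_1 = -7/3.

x_1 = -7/3, x_2 = 1/4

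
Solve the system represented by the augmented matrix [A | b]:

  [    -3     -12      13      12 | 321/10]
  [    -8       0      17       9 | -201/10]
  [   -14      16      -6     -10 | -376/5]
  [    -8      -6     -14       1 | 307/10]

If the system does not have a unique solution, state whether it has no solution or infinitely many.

Row-reduce the augmented matrix:
R1 ← R1 / (-3).
R2 ← R2 + 8·R1.
R3 ← R3 + 14·R1.
R4 ← R4 + 8·R1.
R2 ← R2 / (32).
R1 ← R1 − 4·R2.
R3 ← R3 − 72·R2.
R4 ← R4 − 26·R2.
R3 ← R3 / (-323/12).
R1 ← R1 + 17/8·R3.
R2 ← R2 + 53/96·R3.
R4 ← R4 + 549/16·R3.
R4 ← R4 / (199/34).
R2 ← R2 + 29/68·R4.
R3 ← R3 − 9/17·R4.
Reading off the reduced rows gives x_1 = 3/2, x_2 = -5/2, x_3 = -9/5, x_4 = 5/2.

x_1 = 3/2, x_2 = -5/2, x_3 = -9/5, x_4 = 5/2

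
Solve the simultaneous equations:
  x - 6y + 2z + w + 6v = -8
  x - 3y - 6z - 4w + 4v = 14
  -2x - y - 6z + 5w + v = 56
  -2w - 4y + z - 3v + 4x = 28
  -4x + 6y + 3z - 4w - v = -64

Row-reduce the augmented matrix:
R2 ← R2 − 1·R1.
R3 ← R3 + 2·R1.
R4 ← R4 − 4·R1.
R5 ← R5 + 4·R1.
R2 ← R2 / (3).
R1 ← R1 + 6·R2.
R3 ← R3 + 13·R2.
R4 ← R4 − 20·R2.
R5 ← R5 + 18·R2.
R3 ← R3 / (-110/3).
R1 ← R1 + 14·R3.
R2 ← R2 + 8/3·R3.
R4 ← R4 − 139/3·R3.
R5 ← R5 + 37·R3.
R4 ← R4 / (44/5).
R1 ← R1 + 17/5·R4.
R2 ← R2 + 3/5·R4.
R3 ← R3 − 2/5·R4.
R5 ← R5 + 76/5·R4.
R5 ← R5 / (-910/121).
R1 ← R1 + 2729/968·R5.
R2 ← R2 + 1491/968·R5.
R3 ← R3 − 123/484·R5.
R4 ← R4 + 901/968·R5.
Reading off the reduced rows gives x = 0, y = -6, z = -6, w = 4, v = -6.

x = 0, y = -6, z = -6, w = 4, v = -6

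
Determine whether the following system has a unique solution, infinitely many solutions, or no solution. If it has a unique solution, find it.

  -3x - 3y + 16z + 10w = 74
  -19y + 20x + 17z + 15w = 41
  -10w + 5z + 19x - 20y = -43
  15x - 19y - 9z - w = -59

Row-reduce the augmented matrix:
R1 ← R1 / (-3).
R2 ← R2 − 20·R1.
R3 ← R3 − 19·R1.
R4 ← R4 − 15·R1.
R2 ← R2 / (-39).
R1 ← R1 − 1·R2.
R3 ← R3 + 39·R2.
R4 ← R4 + 34·R2.
R3 ← R3 / (-52/3).
R1 ← R1 + 253/117·R3.
R2 ← R2 + 371/117·R3.
R4 ← R4 + 4307/117·R3.
R4 ← R4 / (77017/2028).
R1 ← R1 − 4655/2028·R4.
R2 ← R2 − 6265/2028·R4.
R3 ← R3 − 85/52·R4.
Reading off the reduced rows gives x = -2, y = 0, z = 3, w = 2.

x = -2, y = 0, z = 3, w = 2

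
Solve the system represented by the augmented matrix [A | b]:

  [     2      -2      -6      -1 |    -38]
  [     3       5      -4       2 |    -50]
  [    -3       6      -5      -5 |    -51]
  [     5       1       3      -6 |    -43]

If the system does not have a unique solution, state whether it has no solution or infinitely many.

x_1 = -6, x_2 = -4, x_3 = 5, x_4 = 4

Row-reduce the augmented matrix:
R1 ← R1 / (2).
R2 ← R2 − 3·R1.
R3 ← R3 + 3·R1.
R4 ← R4 − 5·R1.
R2 ← R2 / (8).
R1 ← R1 + 1·R2.
R3 ← R3 − 3·R2.
R4 ← R4 − 6·R2.
R3 ← R3 / (-127/8).
R1 ← R1 + 19/8·R3.
R2 ← R2 − 5/8·R3.
R4 ← R4 − 57/4·R3.
R4 ← R4 / (-3337/254).
R1 ← R1 − 281/254·R4.
R2 ← R2 − 33/254·R4.
R3 ← R3 − 125/254·R4.
Reading off the reduced rows gives x_1 = -6, x_2 = -4, x_3 = 5, x_4 = 4.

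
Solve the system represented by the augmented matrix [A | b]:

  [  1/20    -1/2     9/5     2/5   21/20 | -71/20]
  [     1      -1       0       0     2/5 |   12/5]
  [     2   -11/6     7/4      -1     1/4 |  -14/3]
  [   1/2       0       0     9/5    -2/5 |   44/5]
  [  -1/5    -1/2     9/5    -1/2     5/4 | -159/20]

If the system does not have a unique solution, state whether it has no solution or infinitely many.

infinitely many solutions

Row-reduce:
R1 ← R1 / (1/20).
R2 ← R2 − 1·R1.
R3 ← R3 − 2·R1.
R4 ← R4 − 1/2·R1.
R5 ← R5 + 1/5·R1.
R2 ← R2 / (9).
R1 ← R1 + 10·R2.
R3 ← R3 − 109/6·R2.
R4 ← R4 − 5·R2.
R5 ← R5 + 5/2·R2.
R3 ← R3 / (29/12).
R1 ← R1 + 4·R3.
R2 ← R2 + 4·R3.
R4 ← R4 − 2·R3.
R5 ← R5 + 1·R3.
R4 ← R4 / (1283/435).
R1 ← R1 + 200/87·R4.
R2 ← R2 + 200/87·R4.
R3 ← R3 + 92/261·R4.
R5 ← R5 + 1283/870·R4.
Rank is 4 with 5 unknowns, leaving x_5 free.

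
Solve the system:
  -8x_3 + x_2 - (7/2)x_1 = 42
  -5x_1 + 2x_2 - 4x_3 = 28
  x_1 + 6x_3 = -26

Row-reduce:
R1 ← R1 / (-7/2).
R2 ← R2 + 5·R1.
R3 ← R3 − 1·R1.
R2 ← R2 / (4/7).
R1 ← R1 + 2/7·R2.
R3 ← R3 − 2/7·R2.
Row 3 reduces to 0 = 2, a contradiction. The system is inconsistent.

no solution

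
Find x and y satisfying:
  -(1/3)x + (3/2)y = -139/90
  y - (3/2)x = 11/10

x = -5/3, y = -7/5

Row-reduce the augmented matrix:
R1 ← R1 / (-1/3).
R2 ← R2 + 3/2·R1.
R2 ← R2 / (-23/4).
R1 ← R1 + 9/2·R2.
Reading off the reduced rows gives x = -5/3, y = -7/5.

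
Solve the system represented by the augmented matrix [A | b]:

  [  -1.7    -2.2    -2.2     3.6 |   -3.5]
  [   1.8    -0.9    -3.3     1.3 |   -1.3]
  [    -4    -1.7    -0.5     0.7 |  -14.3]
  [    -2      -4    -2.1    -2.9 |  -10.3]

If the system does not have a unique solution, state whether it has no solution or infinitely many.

x_1 = 5, x_2 = -4, x_3 = 5, x_4 = 2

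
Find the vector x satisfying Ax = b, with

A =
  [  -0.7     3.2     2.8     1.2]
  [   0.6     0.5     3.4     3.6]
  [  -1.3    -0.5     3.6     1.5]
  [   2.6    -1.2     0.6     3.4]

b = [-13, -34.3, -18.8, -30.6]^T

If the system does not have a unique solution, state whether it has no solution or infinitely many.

x_1 = -6, x_2 = 1, x_3 = -6, x_4 = -3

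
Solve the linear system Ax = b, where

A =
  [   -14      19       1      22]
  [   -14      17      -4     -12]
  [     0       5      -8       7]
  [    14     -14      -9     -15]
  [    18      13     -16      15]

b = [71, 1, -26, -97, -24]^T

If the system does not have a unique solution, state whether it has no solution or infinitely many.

Row-reduce the augmented matrix:
R1 ← R1 / (-14).
R2 ← R2 + 14·R1.
R4 ← R4 − 14·R1.
R5 ← R5 − 18·R1.
R2 ← R2 / (-2).
R1 ← R1 + 19/14·R2.
R3 ← R3 − 5·R2.
R4 ← R4 − 5·R2.
R5 ← R5 − 262/7·R2.
R3 ← R3 / (-41/2).
R1 ← R1 − 93/28·R3.
R2 ← R2 − 5/2·R3.
R4 ← R4 + 41/2·R3.
R5 ← R5 + 758/7·R3.
Swap R4 and R5.
R4 ← R4 / (-51943/287).
R1 ← R1 − 5087/574·R4.
R2 ← R2 − 307/41·R4.
R3 ← R3 − 156/41·R4.
R5 reduces to 0 = 0, so the extra equation is consistent.
Reading off the reduced rows gives x_1 = 1, x_2 = 3, x_3 = 6, x_4 = 1.

x_1 = 1, x_2 = 3, x_3 = 6, x_4 = 1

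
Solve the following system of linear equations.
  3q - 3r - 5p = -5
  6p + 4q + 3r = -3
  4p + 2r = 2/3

p = -1, q = -1, r = 7/3

Row-reduce the augmented matrix:
R1 ← R1 / (-5).
R2 ← R2 − 6·R1.
R3 ← R3 − 4·R1.
R2 ← R2 / (38/5).
R1 ← R1 + 3/5·R2.
R3 ← R3 − 12/5·R2.
R3 ← R3 / (-4/19).
R1 ← R1 − 21/38·R3.
R2 ← R2 + 3/38·R3.
Reading off the reduced rows gives p = -1, q = -1, r = 7/3.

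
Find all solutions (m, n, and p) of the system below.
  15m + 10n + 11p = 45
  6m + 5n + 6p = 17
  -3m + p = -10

Row-reduce:
R1 ← R1 / (15).
R2 ← R2 − 6·R1.
R3 ← R3 + 3·R1.
R1 ← R1 − 2/3·R2.
R3 ← R3 − 2·R2.
Row 3 reduces to 0 = 1, a contradiction. The system is inconsistent.

no solution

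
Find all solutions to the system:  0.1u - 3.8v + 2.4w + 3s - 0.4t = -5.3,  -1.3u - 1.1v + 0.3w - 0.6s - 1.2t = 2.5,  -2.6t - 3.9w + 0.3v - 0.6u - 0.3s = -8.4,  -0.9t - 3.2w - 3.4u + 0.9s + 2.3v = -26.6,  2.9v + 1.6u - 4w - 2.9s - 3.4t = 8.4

u = 3, v = -2, w = 2, s = -6, t = 0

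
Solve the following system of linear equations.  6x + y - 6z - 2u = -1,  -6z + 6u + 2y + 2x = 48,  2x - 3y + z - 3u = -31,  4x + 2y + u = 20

Row-reduce the augmented matrix:
R1 ← R1 / (6).
R2 ← R2 − 2·R1.
R3 ← R3 − 2·R1.
R4 ← R4 − 4·R1.
R2 ← R2 / (5/3).
R1 ← R1 − 1/6·R2.
R3 ← R3 + 10/3·R2.
R4 ← R4 − 4/3·R2.
R3 ← R3 / (-5).
R1 ← R1 + 3/5·R3.
R2 ← R2 + 12/5·R3.
R4 ← R4 − 36/5·R3.
R4 ← R4 / (321/25).
R1 ← R1 + 58/25·R4.
R2 ← R2 + 32/25·R4.
R3 ← R3 + 11/5·R4.
Reading off the reduced rows gives x = 1, y = 5, z = 0, u = 6.

x = 1, y = 5, z = 0, u = 6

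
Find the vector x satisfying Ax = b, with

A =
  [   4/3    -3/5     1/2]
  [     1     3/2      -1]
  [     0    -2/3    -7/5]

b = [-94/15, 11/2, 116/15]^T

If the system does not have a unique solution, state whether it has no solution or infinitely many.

Row-reduce the augmented matrix:
R1 ← R1 / (4/3).
R2 ← R2 − 1·R1.
R2 ← R2 / (39/20).
R1 ← R1 + 9/20·R2.
R3 ← R3 + 2/3·R2.
R3 ← R3 / (-1094/585).
R1 ← R1 − 3/52·R3.
R2 ← R2 + 55/78·R3.
Reading off the reduced rows gives x_1 = -2, x_2 = 1, x_3 = -6.

x_1 = -2, x_2 = 1, x_3 = -6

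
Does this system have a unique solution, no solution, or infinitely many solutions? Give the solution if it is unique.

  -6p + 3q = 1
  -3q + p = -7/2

p = 1/2, q = 4/3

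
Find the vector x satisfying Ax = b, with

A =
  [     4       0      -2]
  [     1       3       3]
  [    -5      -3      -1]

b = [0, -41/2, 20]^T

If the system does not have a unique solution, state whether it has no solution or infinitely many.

no solution

Row-reduce:
R1 ← R1 / (4).
R2 ← R2 − 1·R1.
R3 ← R3 + 5·R1.
R2 ← R2 / (3).
R3 ← R3 + 3·R2.
Row 3 reduces to 0 = -1/2, a contradiction. The system is inconsistent.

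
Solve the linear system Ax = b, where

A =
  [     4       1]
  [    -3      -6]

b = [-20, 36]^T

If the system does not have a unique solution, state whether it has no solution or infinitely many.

Row-reduce the augmented matrix:
R1 ← R1 / (4).
R2 ← R2 + 3·R1.
R2 ← R2 / (-21/4).
R1 ← R1 − 1/4·R2.
Reading off the reduced rows gives x_1 = -4, x_2 = -4.

x_1 = -4, x_2 = -4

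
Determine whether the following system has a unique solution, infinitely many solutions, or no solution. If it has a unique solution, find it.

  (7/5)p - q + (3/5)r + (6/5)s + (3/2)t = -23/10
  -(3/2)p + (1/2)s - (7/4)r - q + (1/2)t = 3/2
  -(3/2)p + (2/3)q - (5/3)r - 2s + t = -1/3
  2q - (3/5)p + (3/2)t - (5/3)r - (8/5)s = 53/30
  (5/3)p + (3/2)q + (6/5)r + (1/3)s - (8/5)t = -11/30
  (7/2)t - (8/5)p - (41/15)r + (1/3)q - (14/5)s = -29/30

no solution

Row-reduce:
R1 ← R1 / (7/5).
R2 ← R2 + 3/2·R1.
R3 ← R3 + 3/2·R1.
R4 ← R4 + 3/5·R1.
R5 ← R5 − 5/3·R1.
R6 ← R6 + 8/5·R1.
R2 ← R2 / (-29/14).
R1 ← R1 + 5/7·R2.
R3 ← R3 + 17/42·R2.
R4 ← R4 − 11/7·R2.
R5 ← R5 − 113/42·R2.
R6 ← R6 + 17/21·R2.
R3 ← R3 / (-281/348).
R1 ← R1 − 47/58·R3.
R2 ← R2 − 31/58·R3.
R4 ← R4 + 1957/870·R3.
R5 ← R5 + 1657/1740·R3.
R6 ← R6 + 281/174·R3.
R4 ← R4 / (13618/4215).
R1 ← R1 + 232/281·R4.
R2 ← R2 + 440/281·R4.
R3 ← R3 − 370/281·R4.
R5 ← R5 − 2089/843·R4.
R5 ← R5 / (-144703/102135).
R1 ← R1 − 13218/6809·R5.
R2 ← R2 + 885/1238·R5.
R3 ← R3 + 23847/13618·R5.
R4 ← R4 + 20017/27236·R5.
Row 6 reduces to 0 = 2, a contradiction. The system is inconsistent.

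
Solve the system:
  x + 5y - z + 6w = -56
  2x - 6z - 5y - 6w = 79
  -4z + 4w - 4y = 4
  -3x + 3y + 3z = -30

Row-reduce the augmented matrix:
R2 ← R2 − 2·R1.
R4 ← R4 + 3·R1.
R2 ← R2 / (-15).
R1 ← R1 − 5·R2.
R3 ← R3 + 4·R2.
R4 ← R4 − 18·R2.
R3 ← R3 / (-44/15).
R1 ← R1 + 7/3·R3.
R2 ← R2 − 4/15·R3.
R4 ← R4 + 24/5·R3.
R4 ← R4 / (-18).
R1 ← R1 + 7·R4.
R2 ← R2 − 2·R4.
R3 ← R3 + 3·R4.
Reading off the reduced rows gives x = 3, y = -5, z = -2, w = -6.

x = 3, y = -5, z = -2, w = -6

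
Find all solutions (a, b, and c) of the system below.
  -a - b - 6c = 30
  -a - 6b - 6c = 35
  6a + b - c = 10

a = 1, b = -1, c = -5

Row-reduce the augmented matrix:
R1 ← R1 / (-1).
R2 ← R2 + 1·R1.
R3 ← R3 − 6·R1.
R2 ← R2 / (-5).
R1 ← R1 − 1·R2.
R3 ← R3 + 5·R2.
R3 ← R3 / (-37).
R1 ← R1 − 6·R3.
Reading off the reduced rows gives a = 1, b = -1, c = -5.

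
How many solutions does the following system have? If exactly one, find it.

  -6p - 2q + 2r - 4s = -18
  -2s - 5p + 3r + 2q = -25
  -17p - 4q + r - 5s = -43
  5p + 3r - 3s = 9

no solution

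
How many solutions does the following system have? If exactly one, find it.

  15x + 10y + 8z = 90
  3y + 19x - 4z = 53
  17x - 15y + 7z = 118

x = 4, y = -1, z = 5

Row-reduce the augmented matrix:
R1 ← R1 / (15).
R2 ← R2 − 19·R1.
R3 ← R3 − 17·R1.
R2 ← R2 / (-29/3).
R1 ← R1 − 2/3·R2.
R3 ← R3 + 79/3·R2.
R3 ← R3 / (5283/145).
R1 ← R1 + 64/145·R3.
R2 ← R2 − 212/145·R3.
Reading off the reduced rows gives x = 4, y = -1, z = 5.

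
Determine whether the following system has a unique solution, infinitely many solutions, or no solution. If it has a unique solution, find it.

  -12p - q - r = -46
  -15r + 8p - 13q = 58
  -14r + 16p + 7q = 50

Row-reduce the augmented matrix:
R1 ← R1 / (-12).
R2 ← R2 − 8·R1.
R3 ← R3 − 16·R1.
R2 ← R2 / (-41/3).
R1 ← R1 − 1/12·R2.
R3 ← R3 − 17/3·R2.
R3 ← R3 / (-895/41).
R1 ← R1 + 1/82·R3.
R2 ← R2 − 47/41·R3.
Reading off the reduced rows gives p = 4, q = -2, r = 0.

p = 4, q = -2, r = 0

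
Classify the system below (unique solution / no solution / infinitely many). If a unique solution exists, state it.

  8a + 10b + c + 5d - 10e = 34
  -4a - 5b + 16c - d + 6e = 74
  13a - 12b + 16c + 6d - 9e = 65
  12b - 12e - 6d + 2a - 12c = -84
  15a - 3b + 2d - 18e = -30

Row-reduce the augmented matrix:
R1 ← R1 / (8).
R2 ← R2 + 4·R1.
R3 ← R3 − 13·R1.
R4 ← R4 − 2·R1.
R5 ← R5 − 15·R1.
Swap R2 and R3.
R2 ← R2 / (-113/4).
R1 ← R1 − 5/4·R2.
R4 ← R4 − 19/2·R2.
R5 ← R5 + 87/4·R2.
R3 ← R3 / (33/2).
R1 ← R1 − 86/113·R3.
R2 ← R2 + 115/226·R3.
R4 ← R4 + 838/113·R3.
R5 ← R5 + 2925/226·R3.
R4 ← R4 / (-9062/1243).
R1 ← R1 − 574/1243·R4.
R2 ← R2 − 151/1243·R4.
R3 ← R3 − 1/11·R4.
R5 ← R5 + 5671/1243·R4.
R5 ← R5 / (1232/13593).
R1 ← R1 + 6317/4531·R5.
R2 ← R2 + 4567/13593·R5.
R3 ← R3 + 99/4531·R5.
R4 ← R4 − 12329/13593·R5.
Reading off the reduced rows gives a = 3, b = 3, c = 5, d = 3, e = 4.

a = 3, b = 3, c = 5, d = 3, e = 4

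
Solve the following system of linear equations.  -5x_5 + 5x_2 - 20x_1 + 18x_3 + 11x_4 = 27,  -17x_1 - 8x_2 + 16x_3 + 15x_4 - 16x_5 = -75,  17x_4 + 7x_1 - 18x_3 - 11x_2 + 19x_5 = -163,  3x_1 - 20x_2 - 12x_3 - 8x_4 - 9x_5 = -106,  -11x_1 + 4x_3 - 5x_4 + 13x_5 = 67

Row-reduce the augmented matrix:
R1 ← R1 / (-20).
R2 ← R2 + 17·R1.
R3 ← R3 − 7·R1.
R4 ← R4 − 3·R1.
R5 ← R5 + 11·R1.
R2 ← R2 / (-49/4).
R1 ← R1 + 1/4·R2.
R3 ← R3 + 37/4·R2.
R4 ← R4 + 77/4·R2.
R5 ← R5 + 11/4·R2.
R3 ← R3 / (-428/35).
R1 ← R1 + 32/35·R3.
R2 ← R2 + 2/35·R3.
R4 ← R4 + 52/5·R3.
R5 ← R5 + 212/35·R3.
R4 ← R4 / (-21970/749).
R1 ← R1 + 1427/749·R4.
R2 ← R2 + 807/1498·R4.
R3 ← R3 + 4063/2996·R4.
R5 ← R5 + 2197/107·R4.
R5 ← R5 / (149/10).
R1 ← R1 + 12881/21970·R5.
R2 ← R2 − 47679/43940·R5.
R3 ← R3 + 132869/87880·R5.
R4 ← R4 − 10113/21970·R5.
Reading off the reduced rows gives x_1 = 0, x_2 = 4, x_3 = 4, x_4 = -5, x_5 = 2.

x_1 = 0, x_2 = 4, x_3 = 4, x_4 = -5, x_5 = 2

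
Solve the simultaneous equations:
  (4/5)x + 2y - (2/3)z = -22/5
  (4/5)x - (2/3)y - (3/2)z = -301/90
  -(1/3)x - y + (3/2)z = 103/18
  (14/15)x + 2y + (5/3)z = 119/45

x = 1/3, y = -4/3, z = 3

Row-reduce the augmented matrix:
R1 ← R1 / (4/5).
R2 ← R2 − 4/5·R1.
R3 ← R3 + 1/3·R1.
R4 ← R4 − 14/15·R1.
R2 ← R2 / (-8/3).
R1 ← R1 − 5/2·R2.
R3 ← R3 + 1/6·R2.
R4 ← R4 + 1/3·R2.
R3 ← R3 / (367/288).
R1 ← R1 + 155/96·R3.
R2 ← R2 − 5/16·R3.
R4 ← R4 − 367/144·R3.
R4 reduces to 0 = 0, so the extra equation is consistent.
Reading off the reduced rows gives x = 1/3, y = -4/3, z = 3.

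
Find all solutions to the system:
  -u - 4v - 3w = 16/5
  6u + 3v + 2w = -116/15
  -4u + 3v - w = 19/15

u = -1, v = -4/5, w = 1/3

Row-reduce the augmented matrix:
R1 ← R1 / (-1).
R2 ← R2 − 6·R1.
R3 ← R3 + 4·R1.
R2 ← R2 / (-21).
R1 ← R1 − 4·R2.
R3 ← R3 − 19·R2.
R3 ← R3 / (-73/21).
R1 ← R1 + 1/21·R3.
R2 ← R2 − 16/21·R3.
Reading off the reduced rows gives u = -1, v = -4/5, w = 1/3.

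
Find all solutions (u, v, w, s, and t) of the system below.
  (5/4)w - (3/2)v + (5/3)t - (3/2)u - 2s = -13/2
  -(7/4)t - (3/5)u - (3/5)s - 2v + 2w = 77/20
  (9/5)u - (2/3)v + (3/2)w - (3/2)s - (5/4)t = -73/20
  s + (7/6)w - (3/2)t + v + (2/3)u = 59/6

infinitely many solutions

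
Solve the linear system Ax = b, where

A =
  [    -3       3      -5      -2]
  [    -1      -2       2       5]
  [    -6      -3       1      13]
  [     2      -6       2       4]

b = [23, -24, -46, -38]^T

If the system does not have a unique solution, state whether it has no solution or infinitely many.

no solution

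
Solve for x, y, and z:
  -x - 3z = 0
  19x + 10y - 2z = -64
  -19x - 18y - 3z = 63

x = -3, y = -1/2, z = 1

Row-reduce the augmented matrix:
R1 ← R1 / (-1).
R2 ← R2 − 19·R1.
R3 ← R3 + 19·R1.
R2 ← R2 / (10).
R3 ← R3 + 18·R2.
R3 ← R3 / (-261/5).
R1 ← R1 − 3·R3.
R2 ← R2 + 59/10·R3.
Reading off the reduced rows gives x = -3, y = -1/2, z = 1.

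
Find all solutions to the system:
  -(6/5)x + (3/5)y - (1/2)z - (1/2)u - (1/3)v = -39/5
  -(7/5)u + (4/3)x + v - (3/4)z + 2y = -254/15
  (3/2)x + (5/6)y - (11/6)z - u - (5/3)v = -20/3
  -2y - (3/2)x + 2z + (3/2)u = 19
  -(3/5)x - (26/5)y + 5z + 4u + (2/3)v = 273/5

Row-reduce:
R1 ← R1 / (-6/5).
R2 ← R2 − 4/3·R1.
R3 ← R3 − 3/2·R1.
R4 ← R4 + 3/2·R1.
R5 ← R5 + 3/5·R1.
R2 ← R2 / (8/3).
R1 ← R1 + 1/2·R2.
R3 ← R3 − 19/12·R2.
R4 ← R4 + 11/4·R2.
R5 ← R5 + 11/2·R2.
R3 ← R3 / (-1939/1152).
R1 ← R1 − 11/64·R3.
R2 ← R2 + 47/96·R3.
R4 ← R4 − 491/384·R3.
R5 ← R5 − 491/192·R3.
R4 ← R4 / (-1893/7756).
R1 ← R1 − 51/19390·R4.
R2 ← R2 + 11603/19390·R4.
R3 ← R3 − 2672/9695·R4.
R5 ← R5 + 1893/3878·R4.
Row 5 reduces to 0 = 1, a contradiction. The system is inconsistent.

no solution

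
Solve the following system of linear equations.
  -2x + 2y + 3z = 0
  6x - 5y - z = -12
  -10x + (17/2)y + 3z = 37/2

Row-reduce:
R1 ← R1 / (-2).
R2 ← R2 − 6·R1.
R3 ← R3 + 10·R1.
R1 ← R1 + 1·R2.
R3 ← R3 + 3/2·R2.
Row 3 reduces to 0 = 1/2, a contradiction. The system is inconsistent.

no solution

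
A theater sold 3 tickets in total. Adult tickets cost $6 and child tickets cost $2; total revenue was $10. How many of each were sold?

Let a = adult tickets, c = child tickets.
  a + c = 3
  6a + 2c = 10
From equation 1: a = 3 − c.
Substitute into equation 2 and solve: c = 2.
Then a = 1.

adult tickets: 1, child tickets: 2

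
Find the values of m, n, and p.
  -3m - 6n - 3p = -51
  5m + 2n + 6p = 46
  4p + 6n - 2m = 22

m = 6, n = 5, p = 1

Row-reduce the augmented matrix:
R1 ← R1 / (-3).
R2 ← R2 − 5·R1.
R3 ← R3 + 2·R1.
R2 ← R2 / (-8).
R1 ← R1 − 2·R2.
R3 ← R3 − 10·R2.
R3 ← R3 / (29/4).
R1 ← R1 − 5/4·R3.
R2 ← R2 + 1/8·R3.
Reading off the reduced rows gives m = 6, n = 5, p = 1.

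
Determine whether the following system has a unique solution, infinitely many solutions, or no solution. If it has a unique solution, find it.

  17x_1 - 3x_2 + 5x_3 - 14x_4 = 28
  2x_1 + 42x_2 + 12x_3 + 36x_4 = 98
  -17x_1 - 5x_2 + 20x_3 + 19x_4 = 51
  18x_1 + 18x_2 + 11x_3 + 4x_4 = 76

Row-reduce:
R1 ← R1 / (17).
R2 ← R2 − 2·R1.
R3 ← R3 + 17·R1.
R4 ← R4 − 18·R1.
R2 ← R2 / (720/17).
R1 ← R1 + 3/17·R2.
R3 ← R3 + 8·R2.
R4 ← R4 − 360/17·R2.
R3 ← R3 / (1222/45).
R1 ← R1 − 41/120·R3.
R2 ← R2 − 97/360·R3.
Row 4 reduces to 0 = -1, a contradiction. The system is inconsistent.

no solution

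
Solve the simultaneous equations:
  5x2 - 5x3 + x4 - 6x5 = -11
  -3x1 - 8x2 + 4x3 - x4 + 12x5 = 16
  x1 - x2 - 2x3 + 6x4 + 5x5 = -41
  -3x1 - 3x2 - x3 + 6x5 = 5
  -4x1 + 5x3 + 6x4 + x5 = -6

Row-reduce:
Swap R1 and R2.
R1 ← R1 / (-3).
R3 ← R3 − 1·R1.
R4 ← R4 + 3·R1.
R5 ← R5 + 4·R1.
R2 ← R2 / (5).
R1 ← R1 − 8/3·R2.
R3 ← R3 + 11/3·R2.
R4 ← R4 − 5·R2.
R5 ← R5 − 32/3·R2.
R3 ← R3 / (-13/3).
R1 ← R1 − 4/3·R3.
R2 ← R2 + 1·R3.
R5 ← R5 − 31/3·R3.
Swap R4 and R5.
R4 ← R4 / (266/13).
R1 ← R1 − 23/13·R4.
R2 ← R2 + 83/65·R4.
R3 ← R3 + 96/65·R4.
Rank is 4 with 5 unknowns, leaving x5 free.

infinitely many solutions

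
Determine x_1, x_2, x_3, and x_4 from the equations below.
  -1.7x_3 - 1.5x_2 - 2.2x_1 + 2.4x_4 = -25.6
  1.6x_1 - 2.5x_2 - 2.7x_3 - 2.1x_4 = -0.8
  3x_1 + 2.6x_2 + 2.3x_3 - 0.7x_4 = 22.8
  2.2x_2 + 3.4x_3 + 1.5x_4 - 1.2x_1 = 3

x_1 = 1, x_2 = 6, x_3 = 0, x_4 = -6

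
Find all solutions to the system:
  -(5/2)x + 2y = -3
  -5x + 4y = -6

Row-reduce:
R1 ← R1 / (-5/2).
R2 ← R2 + 5·R1.
Rank is 1 with 2 unknowns, leaving y free.

infinitely many solutions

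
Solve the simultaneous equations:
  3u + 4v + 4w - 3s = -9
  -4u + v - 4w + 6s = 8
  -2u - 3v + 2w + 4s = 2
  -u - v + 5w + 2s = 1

u = -5, v = 0, w = 0, s = -2

Row-reduce the augmented matrix:
R1 ← R1 / (3).
R2 ← R2 + 4·R1.
R3 ← R3 + 2·R1.
R4 ← R4 + 1·R1.
R2 ← R2 / (19/3).
R1 ← R1 − 4/3·R2.
R3 ← R3 + 1/3·R2.
R4 ← R4 − 1/3·R2.
R3 ← R3 / (90/19).
R1 ← R1 − 20/19·R3.
R2 ← R2 − 4/19·R3.
R4 ← R4 − 119/19·R3.
R4 ← R4 / (-17/9).
R1 ← R1 + 17/9·R4.
R2 ← R2 − 2/9·R4.
R3 ← R3 − 4/9·R4.
Reading off the reduced rows gives u = -5, v = 0, w = 0, s = -2.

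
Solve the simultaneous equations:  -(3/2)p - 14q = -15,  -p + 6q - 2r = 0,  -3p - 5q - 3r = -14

no solution

Row-reduce:
R1 ← R1 / (-3/2).
R2 ← R2 + 1·R1.
R3 ← R3 + 3·R1.
R2 ← R2 / (46/3).
R1 ← R1 − 28/3·R2.
R3 ← R3 − 23·R2.
Row 3 reduces to 0 = 1, a contradiction. The system is inconsistent.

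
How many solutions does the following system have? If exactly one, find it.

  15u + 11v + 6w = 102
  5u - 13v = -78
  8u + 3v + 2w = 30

u = 0, v = 6, w = 6

Row-reduce the augmented matrix:
R1 ← R1 / (15).
R2 ← R2 − 5·R1.
R3 ← R3 − 8·R1.
R2 ← R2 / (-50/3).
R1 ← R1 − 11/15·R2.
R3 ← R3 + 43/15·R2.
R3 ← R3 / (-107/125).
R1 ← R1 − 39/125·R3.
R2 ← R2 − 3/25·R3.
Reading off the reduced rows gives u = 0, v = 6, w = 6.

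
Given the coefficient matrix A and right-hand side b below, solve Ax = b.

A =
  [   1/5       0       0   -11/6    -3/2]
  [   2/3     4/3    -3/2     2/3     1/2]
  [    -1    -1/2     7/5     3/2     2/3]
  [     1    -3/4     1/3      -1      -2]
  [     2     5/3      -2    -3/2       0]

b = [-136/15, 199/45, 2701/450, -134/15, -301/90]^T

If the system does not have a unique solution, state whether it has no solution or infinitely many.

x_1 = -1/3, x_2 = 4/3, x_3 = 1/5, x_4 = 3, x_5 = 7/3

Row-reduce the augmented matrix:
R1 ← R1 / (1/5).
R2 ← R2 − 2/3·R1.
R3 ← R3 + 1·R1.
R4 ← R4 − 1·R1.
R5 ← R5 − 2·R1.
R2 ← R2 / (4/3).
R3 ← R3 + 1/2·R2.
R4 ← R4 + 3/4·R2.
R5 ← R5 − 5/3·R2.
R3 ← R3 / (67/80).
R2 ← R2 + 9/8·R3.
R4 ← R4 + 49/96·R3.
R5 ← R5 + 1/8·R3.
R4 ← R4 / (1780/201).
R1 ← R1 + 55/6·R4.
R2 ← R2 + 362/201·R4.
R3 ← R3 + 410/67·R4.
R5 ← R5 − 9161/1206·R4.
R5 ← R5 / (194971/76896).
R1 ← R1 + 41375/25632·R5.
R2 ← R2 + 7223/6408·R5.
R3 ← R3 + 3775/2136·R5.
R4 ← R4 − 2743/4272·R5.
Reading off the reduced rows gives x_1 = -1/3, x_2 = 4/3, x_3 = 1/5, x_4 = 3, x_5 = 7/3.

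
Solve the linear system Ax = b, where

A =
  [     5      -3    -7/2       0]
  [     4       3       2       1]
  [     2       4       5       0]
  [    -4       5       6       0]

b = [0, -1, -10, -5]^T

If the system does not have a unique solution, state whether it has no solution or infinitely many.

Row-reduce:
R1 ← R1 / (5).
R2 ← R2 − 4·R1.
R3 ← R3 − 2·R1.
R4 ← R4 + 4·R1.
R2 ← R2 / (27/5).
R1 ← R1 + 3/5·R2.
R3 ← R3 − 26/5·R2.
R4 ← R4 − 13/5·R2.
R3 ← R3 / (16/9).
R1 ← R1 + 1/6·R3.
R2 ← R2 − 8/9·R3.
R4 ← R4 − 8/9·R3.
Rank is 3 with 4 unknowns, leaving x_4 free.

infinitely many solutions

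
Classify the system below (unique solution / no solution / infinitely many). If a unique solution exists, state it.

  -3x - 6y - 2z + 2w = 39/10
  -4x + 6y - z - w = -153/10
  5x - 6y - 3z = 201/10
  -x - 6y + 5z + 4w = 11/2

Row-reduce the augmented matrix:
R1 ← R1 / (-3).
R2 ← R2 + 4·R1.
R3 ← R3 − 5·R1.
R4 ← R4 + 1·R1.
R2 ← R2 / (14).
R1 ← R1 − 2·R2.
R3 ← R3 + 16·R2.
R4 ← R4 + 4·R2.
R3 ← R3 / (-31/7).
R1 ← R1 − 3/7·R3.
R2 ← R2 − 5/42·R3.
R4 ← R4 − 43/7·R3.
R4 ← R4 / (34/31).
R1 ← R1 + 7/31·R4.
R2 ← R2 + 53/186·R4.
R3 ← R3 − 6/31·R4.
Reading off the reduced rows gives x = 5/2, y = -2/3, z = -6/5, w = 5/2.

x = 5/2, y = -2/3, z = -6/5, w = 5/2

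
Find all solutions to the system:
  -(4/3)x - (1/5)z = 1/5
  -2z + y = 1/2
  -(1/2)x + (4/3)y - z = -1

Row-reduce the augmented matrix:
R1 ← R1 / (-4/3).
R3 ← R3 + 1/2·R1.
R3 ← R3 − 4/3·R2.
R3 ← R3 / (209/120).
R1 ← R1 − 3/20·R3.
R2 ← R2 + 2·R3.
Reading off the reduced rows gives x = 0, y = -3/2, z = -1.

x = 0, y = -3/2, z = -1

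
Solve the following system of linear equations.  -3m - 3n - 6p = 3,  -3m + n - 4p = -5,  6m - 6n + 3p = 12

m = -2, n = -3, p = 2

Row-reduce the augmented matrix:
R1 ← R1 / (-3).
R2 ← R2 + 3·R1.
R3 ← R3 − 6·R1.
R2 ← R2 / (4).
R1 ← R1 − 1·R2.
R3 ← R3 + 12·R2.
R3 ← R3 / (-3).
R1 ← R1 − 3/2·R3.
R2 ← R2 − 1/2·R3.
Reading off the reduced rows gives m = -2, n = -3, p = 2.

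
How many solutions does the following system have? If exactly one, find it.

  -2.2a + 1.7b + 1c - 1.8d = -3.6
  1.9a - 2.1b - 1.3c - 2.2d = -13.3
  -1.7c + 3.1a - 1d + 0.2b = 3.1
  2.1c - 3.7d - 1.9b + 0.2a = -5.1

a = 5, b = 4, c = 6, d = 3

Row-reduce the augmented matrix:
R1 ← R1 / (-11/5).
R2 ← R2 − 19/10·R1.
R3 ← R3 − 31/10·R1.
R4 ← R4 − 1/5·R1.
R2 ← R2 / (-139/220).
R1 ← R1 + 17/22·R2.
R3 ← R3 − 571/220·R2.
R4 ← R4 + 96/55·R2.
R3 ← R3 / (-1448/695).
R1 ← R1 − 11/139·R3.
R2 ← R2 − 96/139·R3.
R4 ← R4 − 4721/1390·R3.
R4 ← R4 / (-353299/14480).
R1 ← R1 − 6791/1448·R4.
R2 ← R2 + 62/181·R4.
R3 ← R3 − 13177/1448·R4.
Reading off the reduced rows gives a = 5, b = 4, c = 6, d = 3.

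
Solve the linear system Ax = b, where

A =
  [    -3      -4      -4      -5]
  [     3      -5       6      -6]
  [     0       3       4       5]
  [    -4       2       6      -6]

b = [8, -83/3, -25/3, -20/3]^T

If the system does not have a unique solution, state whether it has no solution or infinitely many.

x_1 = -2/3, x_2 = 7/3, x_3 = -3, x_4 = -2/3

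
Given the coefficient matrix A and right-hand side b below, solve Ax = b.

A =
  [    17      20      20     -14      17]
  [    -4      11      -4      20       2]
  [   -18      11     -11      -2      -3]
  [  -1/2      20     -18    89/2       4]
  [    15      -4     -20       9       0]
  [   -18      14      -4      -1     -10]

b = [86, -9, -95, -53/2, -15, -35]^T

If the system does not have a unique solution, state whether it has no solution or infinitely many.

Row-reduce:
R1 ← R1 / (17).
R2 ← R2 + 4·R1.
R3 ← R3 + 18·R1.
R4 ← R4 + 1/2·R1.
R5 ← R5 − 15·R1.
R6 ← R6 + 18·R1.
R2 ← R2 / (267/17).
R1 ← R1 − 20/17·R2.
R3 ← R3 − 547/17·R2.
R4 ← R4 − 350/17·R2.
R5 ← R5 + 368/17·R2.
R6 ← R6 − 598/17·R2.
R3 ← R3 / (777/89).
R1 ← R1 − 100/89·R3.
R2 ← R2 − 4/89·R3.
R4 ← R4 + 1632/89·R3.
R5 ← R5 + 3264/89·R3.
R6 ← R6 − 1388/89·R3.
R4 ← R4 / (-44047/518).
R1 ← R1 − 10478/2331·R4.
R2 ← R2 − 3092/2331·R4.
R3 ← R3 + 13630/2331·R4.
R5 ← R5 + 44047/259·R4.
R6 ← R6 − 88465/2331·R4.
Swap R5 and R6.
R5 ← R5 / (-1220837/132141).
R1 ← R1 − 42923/132141·R5.
R2 ← R2 − 53426/132141·R5.
R3 ← R3 − 19883/132141·R5.
R4 ← R4 + 1203/44047·R5.
Row 6 reduces to 0 = 2, a contradiction. The system is inconsistent.

no solution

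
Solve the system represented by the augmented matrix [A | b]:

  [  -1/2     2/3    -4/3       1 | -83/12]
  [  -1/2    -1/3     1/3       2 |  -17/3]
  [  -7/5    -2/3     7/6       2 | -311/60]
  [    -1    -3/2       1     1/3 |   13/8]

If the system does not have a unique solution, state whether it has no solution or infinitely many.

x_1 = 3/2, x_2 = -7/4, x_3 = 3/2, x_4 = -3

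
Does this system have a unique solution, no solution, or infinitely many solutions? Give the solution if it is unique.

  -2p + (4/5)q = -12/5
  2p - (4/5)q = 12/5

infinitely many solutions

Row-reduce:
R1 ← R1 / (-2).
R2 ← R2 − 2·R1.
Rank is 1 with 2 unknowns, leaving q free.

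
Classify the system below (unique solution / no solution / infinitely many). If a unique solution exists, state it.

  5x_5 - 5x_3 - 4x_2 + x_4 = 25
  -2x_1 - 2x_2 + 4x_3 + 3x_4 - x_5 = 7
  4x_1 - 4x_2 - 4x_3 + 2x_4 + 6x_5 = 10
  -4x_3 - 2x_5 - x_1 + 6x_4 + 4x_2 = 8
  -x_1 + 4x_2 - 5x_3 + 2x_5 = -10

x_1 = -2, x_2 = -6, x_3 = -4, x_4 = 1, x_5 = -4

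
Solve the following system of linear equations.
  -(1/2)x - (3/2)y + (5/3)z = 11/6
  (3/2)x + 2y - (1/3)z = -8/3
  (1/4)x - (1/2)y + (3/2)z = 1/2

infinitely many solutions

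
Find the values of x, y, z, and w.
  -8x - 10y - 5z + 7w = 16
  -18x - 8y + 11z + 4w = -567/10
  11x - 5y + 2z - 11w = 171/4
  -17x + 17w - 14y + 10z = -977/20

x = 9/4, y = -13/5, z = -3, w = -1

Row-reduce the augmented matrix:
R1 ← R1 / (-8).
R2 ← R2 + 18·R1.
R3 ← R3 − 11·R1.
R4 ← R4 + 17·R1.
R2 ← R2 / (29/2).
R1 ← R1 − 5/4·R2.
R3 ← R3 + 75/4·R2.
R4 ← R4 − 29/4·R2.
R3 ← R3 / (693/29).
R1 ← R1 + 75/58·R3.
R2 ← R2 − 89/58·R3.
R4 ← R4 − 19/2·R3.
R4 ← R4 / (40435/2772).
R1 ← R1 + 701/924·R4.
R2 ← R2 − 703/2772·R4.
R3 ← R3 + 961/1386·R4.
Reading off the reduced rows gives x = 9/4, y = -13/5, z = -3, w = -1.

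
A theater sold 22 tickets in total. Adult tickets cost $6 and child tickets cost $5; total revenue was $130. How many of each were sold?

adult tickets: 20, child tickets: 2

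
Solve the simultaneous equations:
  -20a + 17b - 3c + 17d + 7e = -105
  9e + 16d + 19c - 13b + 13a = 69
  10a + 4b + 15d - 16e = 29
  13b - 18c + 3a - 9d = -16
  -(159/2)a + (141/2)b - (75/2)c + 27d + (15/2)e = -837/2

Row-reduce:
R1 ← R1 / (-20).
R2 ← R2 − 13·R1.
R3 ← R3 − 10·R1.
R4 ← R4 − 3·R1.
R5 ← R5 + 159/2·R1.
R2 ← R2 / (-39/20).
R1 ← R1 + 17/20·R2.
R3 ← R3 − 25/2·R2.
R4 ← R4 − 311/20·R2.
R5 ← R5 − 117/40·R2.
R3 ← R3 / (4204/39).
R1 ← R1 + 284/39·R3.
R2 ← R2 + 341/39·R3.
R4 ← R4 − 4583/39·R3.
R4 ← R4 / (-22667/4204).
R1 ← R1 − 694/1051·R4.
R2 ← R2 − 8825/4204·R4.
R3 ← R3 − 7679/4204·R4.
Rank is 4 with 5 unknowns, leaving e free.

infinitely many solutions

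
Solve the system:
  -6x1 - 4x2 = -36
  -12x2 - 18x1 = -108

Row-reduce:
R1 ← R1 / (-6).
R2 ← R2 + 18·R1.
Rank is 1 with 2 unknowns, leaving x2 free.

infinitely many solutions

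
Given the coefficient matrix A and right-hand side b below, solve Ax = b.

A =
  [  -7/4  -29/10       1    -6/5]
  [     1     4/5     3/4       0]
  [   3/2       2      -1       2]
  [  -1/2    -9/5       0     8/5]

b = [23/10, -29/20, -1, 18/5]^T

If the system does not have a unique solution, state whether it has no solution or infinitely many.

Row-reduce:
R1 ← R1 / (-7/4).
R2 ← R2 − 1·R1.
R3 ← R3 − 3/2·R1.
R4 ← R4 + 1/2·R1.
R2 ← R2 / (-6/7).
R1 ← R1 − 58/35·R2.
R3 ← R3 + 17/35·R2.
R4 ← R4 + 34/35·R2.
R3 ← R3 / (-107/120).
R1 ← R1 − 119/60·R3.
R2 ← R2 + 37/24·R3.
R4 ← R4 + 107/60·R3.
Row 4 reduces to 0 = 1, a contradiction. The system is inconsistent.

no solution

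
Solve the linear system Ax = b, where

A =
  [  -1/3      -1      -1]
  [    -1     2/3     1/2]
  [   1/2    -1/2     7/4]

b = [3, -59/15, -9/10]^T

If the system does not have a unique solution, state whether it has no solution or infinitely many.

x_1 = 9/5, x_2 = -2, x_3 = -8/5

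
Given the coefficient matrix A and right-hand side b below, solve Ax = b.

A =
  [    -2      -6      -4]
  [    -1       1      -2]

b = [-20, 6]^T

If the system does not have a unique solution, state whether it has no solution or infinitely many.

Row-reduce:
R1 ← R1 / (-2).
R2 ← R2 + 1·R1.
R2 ← R2 / (4).
R1 ← R1 − 3·R2.
Rank is 2 with 3 unknowns, leaving x_3 free.

infinitely many solutions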